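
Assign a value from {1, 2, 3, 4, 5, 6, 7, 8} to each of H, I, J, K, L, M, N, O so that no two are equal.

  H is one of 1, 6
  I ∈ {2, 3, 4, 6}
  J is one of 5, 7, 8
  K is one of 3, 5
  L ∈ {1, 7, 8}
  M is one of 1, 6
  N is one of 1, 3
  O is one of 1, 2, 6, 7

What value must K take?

5

Among the 8 variables, 4 fits only I (and all 8 values in {1, 2, 3, 4, 5, 6, 7, 8} must be used), so I = 4.
The 7 still-open variables draw from only 7 values {1, 2, 3, 5, 6, 7, 8}, so each is used; only O can be 2, hence O = 2.
H and M between them cover only {1, 6} — a naked pair. Remove those values from L, N.
N must be 3 (only option left). Eliminate 3 elsewhere: K.
So K = 5.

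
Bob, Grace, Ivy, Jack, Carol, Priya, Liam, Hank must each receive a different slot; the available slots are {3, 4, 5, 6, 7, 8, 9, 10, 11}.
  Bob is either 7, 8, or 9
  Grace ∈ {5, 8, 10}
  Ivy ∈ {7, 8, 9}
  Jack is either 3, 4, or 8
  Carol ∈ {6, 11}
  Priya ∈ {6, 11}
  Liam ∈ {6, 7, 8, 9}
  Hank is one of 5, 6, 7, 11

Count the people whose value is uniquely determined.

2

The 2 variables Carol and Priya are confined to {6, 11}, which locks those values in; drop them from Liam, Hank.
Bob, Ivy, Liam between them cover only {7, 8, 9} — a naked triple. Remove those values from Grace, Jack, Hank.
Hank has just one choice, so Hank = 5. Remove 5 from Grace.
Grace's domain is down to {10}, so Grace = 10.
Determined: Grace=10, Hank=5. The other people each still have more than one consistent value. That makes 2.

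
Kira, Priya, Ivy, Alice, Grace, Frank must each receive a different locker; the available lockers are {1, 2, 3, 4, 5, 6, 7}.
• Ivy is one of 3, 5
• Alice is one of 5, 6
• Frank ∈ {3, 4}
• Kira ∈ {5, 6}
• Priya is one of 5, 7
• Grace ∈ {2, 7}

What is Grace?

The 6 variables draw from only 6 values {2, 3, 4, 5, 6, 7}, so each is used; only Grace can be 2, hence Grace = 2.

2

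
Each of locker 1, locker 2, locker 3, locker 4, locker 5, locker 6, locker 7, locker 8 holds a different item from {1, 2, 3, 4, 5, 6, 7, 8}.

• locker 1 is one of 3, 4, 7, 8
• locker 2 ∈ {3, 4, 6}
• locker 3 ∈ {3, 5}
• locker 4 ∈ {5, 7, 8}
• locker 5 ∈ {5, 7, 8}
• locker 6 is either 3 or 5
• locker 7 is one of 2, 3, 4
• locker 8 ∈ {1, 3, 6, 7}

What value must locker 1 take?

Among the 8 variables, 1 fits only locker 8 (and all 8 values in {1, 2, 3, 4, 5, 6, 7, 8} must be used), so locker 8 = 1.
The 7 still-open variables draw from only 7 values {2, 3, 4, 5, 6, 7, 8}, so each is used; only locker 7 can be 2, hence locker 7 = 2.
Among the 6 still-open variables, 6 fits only locker 2 (and all 6 values in {3, 4, 5, 6, 7, 8} must be used), so locker 2 = 6.
The 5 still-open variables draw from only 5 values {3, 4, 5, 7, 8}, so each is used; only locker 1 can be 4, hence locker 1 = 4.

4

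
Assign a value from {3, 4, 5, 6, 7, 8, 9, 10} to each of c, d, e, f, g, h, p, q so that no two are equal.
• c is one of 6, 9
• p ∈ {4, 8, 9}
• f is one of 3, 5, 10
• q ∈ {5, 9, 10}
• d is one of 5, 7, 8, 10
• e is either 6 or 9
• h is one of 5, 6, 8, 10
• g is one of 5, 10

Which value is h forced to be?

8

Among the 8 variables, 3 fits only f (and all 8 values in {3, 4, 5, 6, 7, 8, 9, 10} must be used), so f = 3.
The 7 still-open variables draw from only 7 values {4, 5, 6, 7, 8, 9, 10}, so each is used; only p can be 4, hence p = 4.
The 6 still-open variables draw from only 6 values {5, 6, 7, 8, 9, 10}, so each is used; only d can be 7, hence d = 7.
The 5 still-open variables draw from only 5 values {5, 6, 8, 9, 10}, so each is used; only h can be 8, hence h = 8.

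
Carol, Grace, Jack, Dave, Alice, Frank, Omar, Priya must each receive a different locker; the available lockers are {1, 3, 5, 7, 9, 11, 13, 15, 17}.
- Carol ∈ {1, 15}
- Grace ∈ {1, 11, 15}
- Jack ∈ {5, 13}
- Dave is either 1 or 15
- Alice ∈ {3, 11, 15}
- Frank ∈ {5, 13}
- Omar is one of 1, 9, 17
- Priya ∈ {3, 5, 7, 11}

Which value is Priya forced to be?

7

Carol and Dave share exactly the 2 values {1, 15}; by pigeonhole those values go to them, so strike 1, 15 from Grace, Alice, Omar.
Grace must be 11 (only option left). Remove 11 from Alice, Priya.
Alice's domain is down to {3}, so Alice = 3. So Priya can't be 3.
Jack and Frank between them cover only {5, 13} — a naked pair. Remove those values from Priya.
So Priya = 7.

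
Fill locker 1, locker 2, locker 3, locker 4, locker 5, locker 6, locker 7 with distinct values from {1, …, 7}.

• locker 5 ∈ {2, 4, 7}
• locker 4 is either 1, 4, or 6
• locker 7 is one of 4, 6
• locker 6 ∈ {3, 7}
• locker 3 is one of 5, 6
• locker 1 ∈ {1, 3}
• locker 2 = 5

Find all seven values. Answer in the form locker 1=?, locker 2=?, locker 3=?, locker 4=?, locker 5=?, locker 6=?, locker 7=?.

locker 2 must be 5 (only option left). So locker 3 can't be 5.
That leaves locker 3 = 6. Remove 6 from locker 4, locker 7.
locker 7 must be 4 (only option left). So locker 4, locker 5 can't be 4.
locker 4 must be 1 (only option left). So locker 1 can't be 1.
locker 1 must be 3 (only option left). So locker 6 can't be 3.
locker 6 has just one choice, so locker 6 = 7. Eliminate 7 elsewhere: locker 5.
locker 5's domain is down to {2}, so locker 5 = 2.

locker 1=3, locker 2=5, locker 3=6, locker 4=1, locker 5=2, locker 6=7, locker 7=4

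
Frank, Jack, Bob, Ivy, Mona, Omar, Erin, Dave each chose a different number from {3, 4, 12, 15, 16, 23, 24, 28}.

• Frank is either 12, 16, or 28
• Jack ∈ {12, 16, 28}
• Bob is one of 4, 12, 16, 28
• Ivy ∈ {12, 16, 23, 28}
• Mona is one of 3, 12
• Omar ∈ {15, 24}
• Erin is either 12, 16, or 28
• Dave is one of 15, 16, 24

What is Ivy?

23

Among the 8 variables, 3 fits only Mona (and all 8 values in {3, 4, 12, 15, 16, 23, 24, 28} must be used), so Mona = 3.
Among the 7 still-open variables, 4 fits only Bob (and all 7 values in {4, 12, 15, 16, 23, 24, 28} must be used), so Bob = 4.
The 6 still-open variables together cover exactly {12, 15, 16, 23, 24, 28} — 6 values for 6 variables — and 23 appears only in Ivy's list, so Ivy = 23.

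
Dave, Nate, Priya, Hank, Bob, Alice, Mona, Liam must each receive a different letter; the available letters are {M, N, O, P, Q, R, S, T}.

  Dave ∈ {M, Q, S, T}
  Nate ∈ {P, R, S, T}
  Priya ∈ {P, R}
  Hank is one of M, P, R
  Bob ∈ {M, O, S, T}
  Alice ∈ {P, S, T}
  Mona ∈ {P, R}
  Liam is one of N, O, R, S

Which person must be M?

Among the 8 variables, N fits only Liam (and all 8 values in {M, N, O, P, Q, R, S, T} must be used), so Liam = N.
Among the 7 still-open variables, O fits only Bob (and all 7 values in {M, O, P, Q, R, S, T} must be used), so Bob = O.
The 6 still-open variables draw from only 6 values {M, P, Q, R, S, T}, so each is used; only Dave can be Q, hence Dave = Q.
The 5 still-open variables draw from only 5 values {M, P, R, S, T}, so each is used; only Hank can be M, hence Hank = M.

Hank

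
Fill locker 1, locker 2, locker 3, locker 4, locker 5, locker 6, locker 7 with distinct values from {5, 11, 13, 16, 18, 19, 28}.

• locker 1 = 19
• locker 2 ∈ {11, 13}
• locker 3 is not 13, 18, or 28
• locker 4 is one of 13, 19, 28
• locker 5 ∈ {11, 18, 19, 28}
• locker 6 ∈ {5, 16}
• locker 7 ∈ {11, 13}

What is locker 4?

28

locker 1's domain is down to {19}, so locker 1 = 19. Eliminate 19 elsewhere: locker 3, locker 4, locker 5.
Among the 6 still-open variables, 18 fits only locker 5 (and all 6 values in {5, 11, 13, 16, 18, 28} must be used), so locker 5 = 18.
The 5 still-open variables together cover exactly {5, 11, 13, 16, 28} — 5 values for 5 variables — and 28 appears only in locker 4's list, so locker 4 = 28.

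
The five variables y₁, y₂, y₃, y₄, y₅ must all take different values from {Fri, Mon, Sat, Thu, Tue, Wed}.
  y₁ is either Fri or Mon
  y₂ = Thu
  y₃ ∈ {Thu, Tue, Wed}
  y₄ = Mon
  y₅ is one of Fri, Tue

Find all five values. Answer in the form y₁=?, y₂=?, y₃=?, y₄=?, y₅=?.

y₂'s domain is down to {Thu}, so y₂ = Thu. So y₃ can't be Thu.
That leaves y₄ = Mon. Remove Mon from y₁.
That leaves y₁ = Fri. So y₅ can't be Fri.
y₅'s domain is down to {Tue}, so y₅ = Tue. Remove Tue from y₃.
y₃ must be Wed (only option left).

y₁=Fri, y₂=Thu, y₃=Wed, y₄=Mon, y₅=Tue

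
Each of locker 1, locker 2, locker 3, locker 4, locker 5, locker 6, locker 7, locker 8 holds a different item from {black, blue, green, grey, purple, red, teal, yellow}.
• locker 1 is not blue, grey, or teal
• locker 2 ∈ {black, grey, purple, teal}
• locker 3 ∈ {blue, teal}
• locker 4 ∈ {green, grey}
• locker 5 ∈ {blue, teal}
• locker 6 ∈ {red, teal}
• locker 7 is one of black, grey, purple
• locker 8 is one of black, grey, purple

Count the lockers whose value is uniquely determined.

3

Among the 8 variables, yellow fits only locker 1 (and all 8 values in {black, blue, green, grey, purple, red, teal, yellow} must be used), so locker 1 = yellow.
The 7 still-open variables together cover exactly {black, blue, green, grey, purple, red, teal} — 7 values for 7 variables — and green appears only in locker 4's list, so locker 4 = green.
The 6 still-open variables together cover exactly {black, blue, grey, purple, red, teal} — 6 values for 6 variables — and red appears only in locker 6's list, so locker 6 = red.
locker 3 and locker 5 between them cover only {blue, teal} — a naked pair. Remove those values from locker 2.
Determined: locker 1=yellow, locker 4=green, locker 6=red. The other lockers each still have more than one consistent value. That makes 3.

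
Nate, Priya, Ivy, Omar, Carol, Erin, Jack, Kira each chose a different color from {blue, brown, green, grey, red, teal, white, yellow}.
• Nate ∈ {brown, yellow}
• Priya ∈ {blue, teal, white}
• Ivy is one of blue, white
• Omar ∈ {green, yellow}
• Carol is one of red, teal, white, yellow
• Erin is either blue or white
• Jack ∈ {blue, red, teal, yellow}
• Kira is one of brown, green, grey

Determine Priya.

The 8 variables together cover exactly {blue, brown, green, grey, red, teal, white, yellow} — 8 values for 8 variables — and grey appears only in Kira's list, so Kira = grey.
Among the 7 still-open variables, brown fits only Nate (and all 7 values in {blue, brown, green, red, teal, white, yellow} must be used), so Nate = brown.
Among the 6 still-open variables, green fits only Omar (and all 6 values in {blue, green, red, teal, white, yellow} must be used), so Omar = green.
Ivy and Erin share exactly the 2 values {blue, white}; by pigeonhole those values go to them, so strike blue, white from Priya, Carol, Jack.
So Priya = teal.

teal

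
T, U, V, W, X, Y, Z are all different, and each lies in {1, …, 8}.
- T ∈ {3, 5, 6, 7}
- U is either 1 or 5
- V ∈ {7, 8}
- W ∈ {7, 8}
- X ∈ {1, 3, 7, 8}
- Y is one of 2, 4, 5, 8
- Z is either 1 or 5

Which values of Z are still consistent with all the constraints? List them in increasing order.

1, 5

U and Z share exactly the 2 values {1, 5}; by pigeonhole those values go to them, so strike 1, 5 from T, X, Y.
The 2 variables V and W are confined to {7, 8}, which locks those values in; drop them from T, X, Y.
That leaves X = 3. So T can't be 3.
T has just one choice, so T = 6.
No further eliminations apply; Z can still be any of 1, 5.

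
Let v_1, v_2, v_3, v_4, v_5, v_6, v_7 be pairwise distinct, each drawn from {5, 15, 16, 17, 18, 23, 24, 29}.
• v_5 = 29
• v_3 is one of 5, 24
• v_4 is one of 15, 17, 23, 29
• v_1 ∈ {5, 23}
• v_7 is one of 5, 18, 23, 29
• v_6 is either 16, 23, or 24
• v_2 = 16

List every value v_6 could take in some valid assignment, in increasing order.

v_2 must be 16 (only option left). Strike 16 from v_6.
v_5's domain is down to {29}, so v_5 = 29. Eliminate 29 elsewhere: v_4, v_7.
v_1, v_3, v_6 between them cover only {5, 23, 24} — a naked triple. Remove those values from v_4, v_7.
v_7 has just one choice, so v_7 = 18.
No further eliminations apply; v_6 can still be any of 23, 24.

23, 24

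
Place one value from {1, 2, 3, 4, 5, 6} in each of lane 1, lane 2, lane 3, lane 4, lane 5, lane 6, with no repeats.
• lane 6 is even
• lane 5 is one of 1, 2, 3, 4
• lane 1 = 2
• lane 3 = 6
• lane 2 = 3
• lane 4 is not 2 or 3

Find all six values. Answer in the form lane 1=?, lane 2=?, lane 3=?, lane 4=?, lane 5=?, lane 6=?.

lane 1 must be 2 (only option left). Strike 2 from lane 5, lane 6.
That leaves lane 2 = 3. Strike 3 from lane 5.
lane 3 has just one choice, so lane 3 = 6. Strike 6 from lane 4, lane 6.
lane 6's domain is down to {4}, so lane 6 = 4. So lane 4, lane 5 can't be 4.
lane 5 has just one choice, so lane 5 = 1. Eliminate 1 elsewhere: lane 4.
That leaves lane 4 = 5.

lane 1=2, lane 2=3, lane 3=6, lane 4=5, lane 5=1, lane 6=4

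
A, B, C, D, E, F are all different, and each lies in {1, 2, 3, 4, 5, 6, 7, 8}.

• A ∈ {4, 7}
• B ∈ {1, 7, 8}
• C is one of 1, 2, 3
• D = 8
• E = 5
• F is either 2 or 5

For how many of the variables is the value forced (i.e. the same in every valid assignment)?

D has just one choice, so D = 8. Remove 8 from B.
E's domain is down to {5}, so E = 5. Eliminate 5 elsewhere: F.
F must be 2 (only option left). Remove 2 from C.
Determined: D=8, E=5, F=2. The other variables each still have more than one consistent value. That makes 3.

3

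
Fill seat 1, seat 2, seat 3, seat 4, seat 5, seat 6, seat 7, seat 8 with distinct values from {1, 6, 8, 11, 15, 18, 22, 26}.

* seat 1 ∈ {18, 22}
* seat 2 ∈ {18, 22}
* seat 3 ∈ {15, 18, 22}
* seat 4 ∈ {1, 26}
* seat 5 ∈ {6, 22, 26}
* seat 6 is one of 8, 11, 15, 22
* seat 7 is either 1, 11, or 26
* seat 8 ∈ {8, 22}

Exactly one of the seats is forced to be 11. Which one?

seat 6

The 8 variables together cover exactly {1, 6, 8, 11, 15, 18, 22, 26} — 8 values for 8 variables — and 6 appears only in seat 5's list, so seat 5 = 6.
seat 1 and seat 2 between them cover only {18, 22} — a naked pair. Remove those values from seat 3, seat 6, seat 8.
seat 3 has just one choice, so seat 3 = 15. Remove 15 from seat 6.
That leaves seat 8 = 8. Eliminate 8 elsewhere: seat 6.
So 11 goes to seat 6.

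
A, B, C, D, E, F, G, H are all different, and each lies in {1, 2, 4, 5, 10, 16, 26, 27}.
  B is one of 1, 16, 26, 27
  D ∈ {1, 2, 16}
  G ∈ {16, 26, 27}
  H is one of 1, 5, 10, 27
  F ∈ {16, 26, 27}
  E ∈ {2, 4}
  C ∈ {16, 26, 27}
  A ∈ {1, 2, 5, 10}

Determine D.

The 8 variables draw from only 8 values {1, 2, 4, 5, 10, 16, 26, 27}, so each is used; only E can be 4, hence E = 4.
The 3 variables C, F, G are confined to {16, 26, 27}, which locks those values in; drop them from B, D, H.
B must be 1 (only option left). So A, D, H can't be 1.
So D = 2.

2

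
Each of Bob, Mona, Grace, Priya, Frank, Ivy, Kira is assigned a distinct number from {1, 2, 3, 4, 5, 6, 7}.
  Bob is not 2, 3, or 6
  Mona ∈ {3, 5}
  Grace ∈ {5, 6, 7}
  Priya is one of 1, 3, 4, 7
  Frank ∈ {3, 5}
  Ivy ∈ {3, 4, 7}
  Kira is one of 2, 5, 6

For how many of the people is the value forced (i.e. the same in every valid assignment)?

2

Among the 7 variables, 2 fits only Kira (and all 7 values in {1, 2, 3, 4, 5, 6, 7} must be used), so Kira = 2.
The 6 still-open variables draw from only 6 values {1, 3, 4, 5, 6, 7}, so each is used; only Grace can be 6, hence Grace = 6.
Mona and Frank between them cover only {3, 5} — a naked pair. Remove those values from Bob, Priya, Ivy.
Determined: Grace=6, Kira=2. The other people each still have more than one consistent value. That makes 2.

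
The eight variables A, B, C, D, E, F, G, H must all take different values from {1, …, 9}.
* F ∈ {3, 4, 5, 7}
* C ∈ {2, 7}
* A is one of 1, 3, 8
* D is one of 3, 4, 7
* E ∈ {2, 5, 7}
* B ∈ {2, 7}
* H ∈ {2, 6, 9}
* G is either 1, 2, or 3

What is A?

8

B and C share exactly the 2 values {2, 7}; by pigeonhole those values go to them, so strike 2, 7 from D, E, F, G, H.
E's domain is down to {5}, so E = 5. Eliminate 5 elsewhere: F.
D and F between them cover only {3, 4} — a naked pair. Remove those values from A, G.
G must be 1 (only option left). So A can't be 1.
So A = 8.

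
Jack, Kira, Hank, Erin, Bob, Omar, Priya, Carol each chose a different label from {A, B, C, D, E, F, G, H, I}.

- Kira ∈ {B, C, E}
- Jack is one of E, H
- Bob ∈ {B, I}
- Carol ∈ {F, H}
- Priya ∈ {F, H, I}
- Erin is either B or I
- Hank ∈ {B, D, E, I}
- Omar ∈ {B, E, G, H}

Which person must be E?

Among the 8 variables, C fits only Kira (and all 8 values in {B, C, D, E, F, G, H, I} must be used), so Kira = C.
The 7 still-open variables together cover exactly {B, D, E, F, G, H, I} — 7 values for 7 variables — and D appears only in Hank's list, so Hank = D.
The 6 still-open variables draw from only 6 values {B, E, F, G, H, I}, so each is used; only Omar can be G, hence Omar = G.
Among the 5 still-open variables, E fits only Jack (and all 5 values in {B, E, F, H, I} must be used), so Jack = E.

Jack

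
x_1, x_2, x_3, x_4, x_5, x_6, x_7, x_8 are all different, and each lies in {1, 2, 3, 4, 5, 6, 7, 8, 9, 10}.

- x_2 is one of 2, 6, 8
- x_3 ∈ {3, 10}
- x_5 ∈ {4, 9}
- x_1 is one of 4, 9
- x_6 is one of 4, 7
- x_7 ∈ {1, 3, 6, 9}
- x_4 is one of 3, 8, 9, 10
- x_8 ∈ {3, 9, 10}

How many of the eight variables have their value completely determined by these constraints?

x_1 and x_5 share exactly the 2 values {4, 9}; by pigeonhole those values go to them, so strike 4, 9 from x_4, x_6, x_7, x_8.
x_6 must be 7 (only option left).
x_3 and x_8 share exactly the 2 values {3, 10}; by pigeonhole those values go to them, so strike 3, 10 from x_4, x_7.
x_4 must be 8 (only option left). Strike 8 from x_2.
Determined: x_4=8, x_6=7. The other variables each still have more than one consistent value. That makes 2.

2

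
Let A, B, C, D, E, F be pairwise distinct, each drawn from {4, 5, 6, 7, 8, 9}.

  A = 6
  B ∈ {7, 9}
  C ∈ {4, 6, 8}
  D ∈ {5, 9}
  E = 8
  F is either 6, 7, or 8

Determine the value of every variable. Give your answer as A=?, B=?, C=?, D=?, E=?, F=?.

A=6, B=9, C=4, D=5, E=8, F=7

A's domain is down to {6}, so A = 6. Eliminate 6 elsewhere: C, F.
E has just one choice, so E = 8. So C, F can't be 8.
That leaves F = 7. Eliminate 7 elsewhere: B.
That leaves B = 9. Remove 9 from D.
C has just one choice, so C = 4.
D must be 5 (only option left).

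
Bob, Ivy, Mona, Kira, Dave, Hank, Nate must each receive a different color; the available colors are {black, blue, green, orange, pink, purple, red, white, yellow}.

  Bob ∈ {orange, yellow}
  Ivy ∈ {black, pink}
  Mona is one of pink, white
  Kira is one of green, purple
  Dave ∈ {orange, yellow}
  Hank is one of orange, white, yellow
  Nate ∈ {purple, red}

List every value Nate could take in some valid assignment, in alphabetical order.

purple, red

Bob and Dave between them cover only {orange, yellow} — a naked pair. Remove those values from Hank.
Hank has just one choice, so Hank = white. So Mona can't be white.
Mona has just one choice, so Mona = pink. So Ivy can't be pink.
Ivy must be black (only option left).
No further eliminations apply; Nate can still be any of purple, red.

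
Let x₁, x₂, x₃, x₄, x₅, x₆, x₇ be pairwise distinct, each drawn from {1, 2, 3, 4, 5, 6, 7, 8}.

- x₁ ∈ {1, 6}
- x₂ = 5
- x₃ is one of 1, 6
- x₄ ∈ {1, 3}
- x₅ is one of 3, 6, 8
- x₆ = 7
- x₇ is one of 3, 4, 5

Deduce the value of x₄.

x₂ has just one choice, so x₂ = 5. Remove 5 from x₇.
x₆'s domain is down to {7}, so x₆ = 7.
The 5 still-open variables together cover exactly {1, 3, 4, 6, 8} — 5 values for 5 variables — and 4 appears only in x₇'s list, so x₇ = 4.
Among the 4 still-open variables, 8 fits only x₅ (and all 4 values in {1, 3, 6, 8} must be used), so x₅ = 8.
The 3 still-open variables draw from only 3 values {1, 3, 6}, so each is used; only x₄ can be 3, hence x₄ = 3.

3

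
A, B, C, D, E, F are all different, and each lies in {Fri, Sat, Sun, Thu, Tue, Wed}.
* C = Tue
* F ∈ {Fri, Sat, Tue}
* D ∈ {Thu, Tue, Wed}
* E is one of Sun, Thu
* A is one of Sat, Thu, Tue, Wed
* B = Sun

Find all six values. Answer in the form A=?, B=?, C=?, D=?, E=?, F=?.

B has just one choice, so B = Sun. Remove Sun from E.
C has just one choice, so C = Tue. Strike Tue from A, D, F.
That leaves E = Thu. So A, D can't be Thu.
D's domain is down to {Wed}, so D = Wed. Remove Wed from A.
That leaves A = Sat. Strike Sat from F.
F's domain is down to {Fri}, so F = Fri.

A=Sat, B=Sun, C=Tue, D=Wed, E=Thu, F=Fri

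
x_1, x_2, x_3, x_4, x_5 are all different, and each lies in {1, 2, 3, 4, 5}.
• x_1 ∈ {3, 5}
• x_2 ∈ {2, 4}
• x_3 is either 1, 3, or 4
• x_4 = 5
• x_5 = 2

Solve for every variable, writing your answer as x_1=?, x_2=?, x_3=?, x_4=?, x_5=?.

x_1=3, x_2=4, x_3=1, x_4=5, x_5=2

x_4 must be 5 (only option left). So x_1 can't be 5.
That leaves x_5 = 2. So x_2 can't be 2.
x_1 has just one choice, so x_1 = 3. Strike 3 from x_3.
x_2 has just one choice, so x_2 = 4. Strike 4 from x_3.
x_3's domain is down to {1}, so x_3 = 1.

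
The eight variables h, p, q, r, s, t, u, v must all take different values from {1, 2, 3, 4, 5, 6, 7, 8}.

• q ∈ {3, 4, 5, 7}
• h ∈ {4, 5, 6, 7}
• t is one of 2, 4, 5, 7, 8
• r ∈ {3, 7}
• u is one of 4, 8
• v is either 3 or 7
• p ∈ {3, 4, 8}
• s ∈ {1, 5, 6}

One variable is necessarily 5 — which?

The 8 variables together cover exactly {1, 2, 3, 4, 5, 6, 7, 8} — 8 values for 8 variables — and 1 appears only in s's list, so s = 1.
Among the 7 still-open variables, 2 fits only t (and all 7 values in {2, 3, 4, 5, 6, 7, 8} must be used), so t = 2.
The 6 still-open variables together cover exactly {3, 4, 5, 6, 7, 8} — 6 values for 6 variables — and 6 appears only in h's list, so h = 6.
The 5 still-open variables draw from only 5 values {3, 4, 5, 7, 8}, so each is used; only q can be 5, hence q = 5.

q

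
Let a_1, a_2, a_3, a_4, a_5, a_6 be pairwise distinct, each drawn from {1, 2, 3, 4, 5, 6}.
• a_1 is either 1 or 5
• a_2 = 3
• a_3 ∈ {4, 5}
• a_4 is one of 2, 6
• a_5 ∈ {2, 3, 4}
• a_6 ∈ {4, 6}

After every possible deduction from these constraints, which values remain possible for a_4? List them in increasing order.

a_2 must be 3 (only option left). Remove 3 from a_5.
Among the 5 still-open variables, 1 fits only a_1 (and all 5 values in {1, 2, 4, 5, 6} must be used), so a_1 = 1.
Among the 4 still-open variables, 5 fits only a_3 (and all 4 values in {2, 4, 5, 6} must be used), so a_3 = 5.
No further eliminations apply; a_4 can still be any of 2, 6.

2, 6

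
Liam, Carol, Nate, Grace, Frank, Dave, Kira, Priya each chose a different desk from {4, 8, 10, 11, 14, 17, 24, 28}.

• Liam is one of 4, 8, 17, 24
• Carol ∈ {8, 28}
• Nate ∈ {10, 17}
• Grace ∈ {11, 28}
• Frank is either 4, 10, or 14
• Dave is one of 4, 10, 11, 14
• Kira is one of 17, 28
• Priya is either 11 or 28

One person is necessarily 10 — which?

Nate

The 8 variables draw from only 8 values {4, 8, 10, 11, 14, 17, 24, 28}, so each is used; only Liam can be 24, hence Liam = 24.
Among the 7 still-open variables, 8 fits only Carol (and all 7 values in {4, 8, 10, 11, 14, 17, 28} must be used), so Carol = 8.
Grace and Priya between them cover only {11, 28} — a naked pair. Remove those values from Dave, Kira.
Kira has just one choice, so Kira = 17. So Nate can't be 17.
So 10 goes to Nate.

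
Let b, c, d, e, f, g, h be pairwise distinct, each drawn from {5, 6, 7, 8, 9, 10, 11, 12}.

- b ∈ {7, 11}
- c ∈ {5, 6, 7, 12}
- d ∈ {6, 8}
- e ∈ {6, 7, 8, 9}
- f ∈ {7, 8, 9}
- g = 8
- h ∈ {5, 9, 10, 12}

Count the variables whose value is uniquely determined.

g must be 8 (only option left). Strike 8 from d, e, f.
That leaves d = 6. Remove 6 from c, e.
e and f share exactly the 2 values {7, 9}; by pigeonhole those values go to them, so strike 7, 9 from b, c, h.
b's domain is down to {11}, so b = 11.
Determined: b=11, d=6, g=8. The other variables each still have more than one consistent value. That makes 3.

3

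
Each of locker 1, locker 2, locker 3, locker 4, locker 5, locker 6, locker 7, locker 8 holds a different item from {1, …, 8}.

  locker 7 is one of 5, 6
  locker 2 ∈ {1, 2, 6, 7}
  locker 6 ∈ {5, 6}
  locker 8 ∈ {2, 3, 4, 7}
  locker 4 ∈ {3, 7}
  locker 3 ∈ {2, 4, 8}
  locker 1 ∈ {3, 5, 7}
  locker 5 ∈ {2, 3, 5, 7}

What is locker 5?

Among the 8 variables, 1 fits only locker 2 (and all 8 values in {1, 2, 3, 4, 5, 6, 7, 8} must be used), so locker 2 = 1.
The 7 still-open variables draw from only 7 values {2, 3, 4, 5, 6, 7, 8}, so each is used; only locker 3 can be 8, hence locker 3 = 8.
Among the 6 still-open variables, 4 fits only locker 8 (and all 6 values in {2, 3, 4, 5, 6, 7} must be used), so locker 8 = 4.
Among the 5 still-open variables, 2 fits only locker 5 (and all 5 values in {2, 3, 5, 6, 7} must be used), so locker 5 = 2.

2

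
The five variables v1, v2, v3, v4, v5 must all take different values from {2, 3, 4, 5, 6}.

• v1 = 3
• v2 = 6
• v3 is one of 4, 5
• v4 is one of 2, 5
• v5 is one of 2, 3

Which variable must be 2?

v1 must be 3 (only option left). So v5 can't be 3.
So 2 goes to v5.

v5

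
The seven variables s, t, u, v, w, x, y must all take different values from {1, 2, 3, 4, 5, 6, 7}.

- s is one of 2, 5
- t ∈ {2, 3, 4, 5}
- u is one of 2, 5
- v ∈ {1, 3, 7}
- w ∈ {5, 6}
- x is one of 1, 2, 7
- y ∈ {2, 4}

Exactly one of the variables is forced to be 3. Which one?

The 7 variables draw from only 7 values {1, 2, 3, 4, 5, 6, 7}, so each is used; only w can be 6, hence w = 6.
s and u share exactly the 2 values {2, 5}; by pigeonhole those values go to them, so strike 2, 5 from t, x, y.
y has just one choice, so y = 4. Strike 4 from t.
So 3 goes to t.

t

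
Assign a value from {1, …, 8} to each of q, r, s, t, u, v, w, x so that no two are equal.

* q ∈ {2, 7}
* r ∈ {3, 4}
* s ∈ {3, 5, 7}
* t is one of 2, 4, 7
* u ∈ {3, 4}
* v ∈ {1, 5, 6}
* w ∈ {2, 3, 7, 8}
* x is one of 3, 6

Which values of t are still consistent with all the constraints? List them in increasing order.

The 8 variables draw from only 8 values {1, 2, 3, 4, 5, 6, 7, 8}, so each is used; only v can be 1, hence v = 1.
The 7 still-open variables together cover exactly {2, 3, 4, 5, 6, 7, 8} — 7 values for 7 variables — and 5 appears only in s's list, so s = 5.
Among the 6 still-open variables, 6 fits only x (and all 6 values in {2, 3, 4, 6, 7, 8} must be used), so x = 6.
The 5 still-open variables draw from only 5 values {2, 3, 4, 7, 8}, so each is used; only w can be 8, hence w = 8.
The 2 variables r and u are confined to {3, 4}, which locks those values in; drop them from t.
No further eliminations apply; t can still be any of 2, 7.

2, 7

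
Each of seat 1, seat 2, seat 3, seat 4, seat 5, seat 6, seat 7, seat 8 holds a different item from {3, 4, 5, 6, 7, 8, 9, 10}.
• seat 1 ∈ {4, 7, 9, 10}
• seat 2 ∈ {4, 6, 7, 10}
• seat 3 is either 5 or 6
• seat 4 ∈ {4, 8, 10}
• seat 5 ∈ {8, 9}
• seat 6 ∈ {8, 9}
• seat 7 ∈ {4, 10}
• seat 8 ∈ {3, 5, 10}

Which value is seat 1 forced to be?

Among the 8 variables, 3 fits only seat 8 (and all 8 values in {3, 4, 5, 6, 7, 8, 9, 10} must be used), so seat 8 = 3.
The 7 still-open variables draw from only 7 values {4, 5, 6, 7, 8, 9, 10}, so each is used; only seat 3 can be 5, hence seat 3 = 5.
The 6 still-open variables draw from only 6 values {4, 6, 7, 8, 9, 10}, so each is used; only seat 2 can be 6, hence seat 2 = 6.
Among the 5 still-open variables, 7 fits only seat 1 (and all 5 values in {4, 7, 8, 9, 10} must be used), so seat 1 = 7.

7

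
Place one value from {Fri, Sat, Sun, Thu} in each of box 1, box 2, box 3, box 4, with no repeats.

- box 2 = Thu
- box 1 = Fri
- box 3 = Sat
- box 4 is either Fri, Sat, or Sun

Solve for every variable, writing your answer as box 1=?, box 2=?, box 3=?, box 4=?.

box 1=Fri, box 2=Thu, box 3=Sat, box 4=Sun

box 1 has just one choice, so box 1 = Fri. Eliminate Fri elsewhere: box 4.
That leaves box 2 = Thu.
That leaves box 3 = Sat. Eliminate Sat elsewhere: box 4.
That leaves box 4 = Sun.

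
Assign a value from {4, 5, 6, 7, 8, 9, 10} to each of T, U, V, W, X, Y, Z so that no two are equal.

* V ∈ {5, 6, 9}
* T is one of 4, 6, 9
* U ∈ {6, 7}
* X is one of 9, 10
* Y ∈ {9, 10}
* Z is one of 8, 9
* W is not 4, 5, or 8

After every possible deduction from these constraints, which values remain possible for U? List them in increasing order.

6, 7

The 7 variables draw from only 7 values {4, 5, 6, 7, 8, 9, 10}, so each is used; only T can be 4, hence T = 4.
The 6 still-open variables together cover exactly {5, 6, 7, 8, 9, 10} — 6 values for 6 variables — and 5 appears only in V's list, so V = 5.
The 5 still-open variables together cover exactly {6, 7, 8, 9, 10} — 5 values for 5 variables — and 8 appears only in Z's list, so Z = 8.
X and Y between them cover only {9, 10} — a naked pair. Remove those values from W.
No further eliminations apply; U can still be any of 6, 7.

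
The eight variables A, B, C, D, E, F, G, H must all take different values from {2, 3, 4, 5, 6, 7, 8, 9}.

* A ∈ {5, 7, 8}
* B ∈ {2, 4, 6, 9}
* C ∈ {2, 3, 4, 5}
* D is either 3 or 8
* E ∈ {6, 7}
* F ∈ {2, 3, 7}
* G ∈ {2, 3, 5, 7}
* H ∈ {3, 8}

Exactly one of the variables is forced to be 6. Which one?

Among the 8 variables, 9 fits only B (and all 8 values in {2, 3, 4, 5, 6, 7, 8, 9} must be used), so B = 9.
The 7 still-open variables together cover exactly {2, 3, 4, 5, 6, 7, 8} — 7 values for 7 variables — and 4 appears only in C's list, so C = 4.
The 6 still-open variables together cover exactly {2, 3, 5, 6, 7, 8} — 6 values for 6 variables — and 6 appears only in E's list, so E = 6.

E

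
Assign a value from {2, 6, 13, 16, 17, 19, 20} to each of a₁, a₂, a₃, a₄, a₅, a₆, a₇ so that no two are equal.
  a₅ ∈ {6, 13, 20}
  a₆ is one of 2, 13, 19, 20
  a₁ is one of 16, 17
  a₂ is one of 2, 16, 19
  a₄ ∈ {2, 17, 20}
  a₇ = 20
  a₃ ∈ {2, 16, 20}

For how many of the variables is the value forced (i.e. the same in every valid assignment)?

4

a₇'s domain is down to {20}, so a₇ = 20. Remove 20 from a₃, a₄, a₅, a₆.
The 6 still-open variables together cover exactly {2, 6, 13, 16, 17, 19} — 6 values for 6 variables — and 6 appears only in a₅'s list, so a₅ = 6.
Among the 5 still-open variables, 13 fits only a₆ (and all 5 values in {2, 13, 16, 17, 19} must be used), so a₆ = 13.
The 4 still-open variables draw from only 4 values {2, 16, 17, 19}, so each is used; only a₂ can be 19, hence a₂ = 19.
Determined: a₂=19, a₅=6, a₆=13, a₇=20. The other variables each still have more than one consistent value. That makes 4.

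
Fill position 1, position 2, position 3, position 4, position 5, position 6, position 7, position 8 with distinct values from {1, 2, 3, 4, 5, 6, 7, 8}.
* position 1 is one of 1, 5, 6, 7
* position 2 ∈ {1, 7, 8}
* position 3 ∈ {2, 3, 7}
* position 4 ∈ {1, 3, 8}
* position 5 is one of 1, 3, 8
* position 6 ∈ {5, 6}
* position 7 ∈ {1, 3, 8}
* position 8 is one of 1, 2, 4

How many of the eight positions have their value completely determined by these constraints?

3

Among the 8 variables, 4 fits only position 8 (and all 8 values in {1, 2, 3, 4, 5, 6, 7, 8} must be used), so position 8 = 4.
The 7 still-open variables together cover exactly {1, 2, 3, 5, 6, 7, 8} — 7 values for 7 variables — and 2 appears only in position 3's list, so position 3 = 2.
position 4, position 5, position 7 between them cover only {1, 3, 8} — a naked triple. Remove those values from position 1, position 2.
position 2 has just one choice, so position 2 = 7. Remove 7 from position 1.
Determined: position 2=7, position 3=2, position 8=4. The other positions each still have more than one consistent value. That makes 3.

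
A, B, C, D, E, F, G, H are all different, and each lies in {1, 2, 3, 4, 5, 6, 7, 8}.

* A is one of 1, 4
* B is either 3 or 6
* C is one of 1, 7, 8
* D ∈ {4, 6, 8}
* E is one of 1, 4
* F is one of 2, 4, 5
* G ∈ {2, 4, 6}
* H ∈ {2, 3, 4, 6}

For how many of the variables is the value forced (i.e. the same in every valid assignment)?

The 8 variables together cover exactly {1, 2, 3, 4, 5, 6, 7, 8} — 8 values for 8 variables — and 5 appears only in F's list, so F = 5.
Among the 7 still-open variables, 7 fits only C (and all 7 values in {1, 2, 3, 4, 6, 7, 8} must be used), so C = 7.
Among the 6 still-open variables, 8 fits only D (and all 6 values in {1, 2, 3, 4, 6, 8} must be used), so D = 8.
The 2 variables A and E are confined to {1, 4}, which locks those values in; drop them from G, H.
Determined: C=7, D=8, F=5. The other variables each still have more than one consistent value. That makes 3.

3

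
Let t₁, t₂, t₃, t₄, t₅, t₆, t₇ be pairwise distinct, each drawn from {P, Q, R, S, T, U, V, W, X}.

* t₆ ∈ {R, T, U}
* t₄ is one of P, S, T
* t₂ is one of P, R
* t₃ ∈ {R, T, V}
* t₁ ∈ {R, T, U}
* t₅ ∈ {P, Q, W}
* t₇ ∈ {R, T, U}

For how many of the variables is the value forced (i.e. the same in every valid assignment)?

3

t₁, t₆, t₇ share exactly the 3 values {R, T, U}; by pigeonhole those values go to them, so strike R, T, U from t₂, t₃, t₄.
That leaves t₂ = P. Strike P from t₄, t₅.
That leaves t₃ = V.
t₄'s domain is down to {S}, so t₄ = S.
Determined: t₂=P, t₃=V, t₄=S. The other variables each still have more than one consistent value. That makes 3.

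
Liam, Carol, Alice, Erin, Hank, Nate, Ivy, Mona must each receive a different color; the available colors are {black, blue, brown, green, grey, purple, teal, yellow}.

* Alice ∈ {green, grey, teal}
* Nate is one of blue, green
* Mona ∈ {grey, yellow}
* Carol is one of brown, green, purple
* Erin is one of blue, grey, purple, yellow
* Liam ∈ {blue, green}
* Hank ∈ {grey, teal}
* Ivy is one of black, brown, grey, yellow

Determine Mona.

The 8 variables draw from only 8 values {black, blue, brown, green, grey, purple, teal, yellow}, so each is used; only Ivy can be black, hence Ivy = black.
Among the 7 still-open variables, brown fits only Carol (and all 7 values in {blue, brown, green, grey, purple, teal, yellow} must be used), so Carol = brown.
The 6 still-open variables draw from only 6 values {blue, green, grey, purple, teal, yellow}, so each is used; only Erin can be purple, hence Erin = purple.
Among the 5 still-open variables, yellow fits only Mona (and all 5 values in {blue, green, grey, teal, yellow} must be used), so Mona = yellow.

yellow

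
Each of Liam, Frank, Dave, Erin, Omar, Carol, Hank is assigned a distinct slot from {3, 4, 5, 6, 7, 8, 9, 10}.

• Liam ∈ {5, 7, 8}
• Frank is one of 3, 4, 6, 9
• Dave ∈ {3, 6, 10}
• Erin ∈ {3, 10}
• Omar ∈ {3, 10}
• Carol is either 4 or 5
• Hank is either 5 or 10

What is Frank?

Erin and Omar share exactly the 2 values {3, 10}; by pigeonhole those values go to them, so strike 3, 10 from Frank, Dave, Hank.
Dave has just one choice, so Dave = 6. Remove 6 from Frank.
Hank has just one choice, so Hank = 5. Eliminate 5 elsewhere: Liam, Carol.
Carol's domain is down to {4}, so Carol = 4. Remove 4 from Frank.
So Frank = 9.

9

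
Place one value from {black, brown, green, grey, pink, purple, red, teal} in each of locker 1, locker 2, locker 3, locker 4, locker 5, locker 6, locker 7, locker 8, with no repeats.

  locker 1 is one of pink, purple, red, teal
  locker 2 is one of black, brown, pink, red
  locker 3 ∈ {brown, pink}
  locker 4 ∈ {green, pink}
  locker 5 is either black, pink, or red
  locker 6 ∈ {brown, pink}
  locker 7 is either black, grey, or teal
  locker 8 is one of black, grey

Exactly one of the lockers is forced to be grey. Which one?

locker 8

Among the 8 variables, green fits only locker 4 (and all 8 values in {black, brown, green, grey, pink, purple, red, teal} must be used), so locker 4 = green.
Among the 7 still-open variables, purple fits only locker 1 (and all 7 values in {black, brown, grey, pink, purple, red, teal} must be used), so locker 1 = purple.
Among the 6 still-open variables, teal fits only locker 7 (and all 6 values in {black, brown, grey, pink, red, teal} must be used), so locker 7 = teal.
The 5 still-open variables together cover exactly {black, brown, grey, pink, red} — 5 values for 5 variables — and grey appears only in locker 8's list, so locker 8 = grey.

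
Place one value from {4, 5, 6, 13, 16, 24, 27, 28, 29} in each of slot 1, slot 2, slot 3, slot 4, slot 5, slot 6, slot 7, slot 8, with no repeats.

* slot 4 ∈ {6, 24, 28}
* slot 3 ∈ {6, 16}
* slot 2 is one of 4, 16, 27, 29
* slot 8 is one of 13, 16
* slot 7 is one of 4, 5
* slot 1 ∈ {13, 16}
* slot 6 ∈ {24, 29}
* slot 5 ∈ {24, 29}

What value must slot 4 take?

28

slot 1 and slot 8 share exactly the 2 values {13, 16}; by pigeonhole those values go to them, so strike 13, 16 from slot 2, slot 3.
slot 3 has just one choice, so slot 3 = 6. Eliminate 6 elsewhere: slot 4.
slot 5 and slot 6 between them cover only {24, 29} — a naked pair. Remove those values from slot 2, slot 4.
So slot 4 = 28.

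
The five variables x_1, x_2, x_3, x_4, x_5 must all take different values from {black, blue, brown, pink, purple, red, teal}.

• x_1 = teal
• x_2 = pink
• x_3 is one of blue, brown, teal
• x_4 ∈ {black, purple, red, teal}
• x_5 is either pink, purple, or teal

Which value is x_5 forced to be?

x_1 must be teal (only option left). Eliminate teal elsewhere: x_3, x_4, x_5.
That leaves x_2 = pink. Eliminate pink elsewhere: x_5.
So x_5 = purple.

purple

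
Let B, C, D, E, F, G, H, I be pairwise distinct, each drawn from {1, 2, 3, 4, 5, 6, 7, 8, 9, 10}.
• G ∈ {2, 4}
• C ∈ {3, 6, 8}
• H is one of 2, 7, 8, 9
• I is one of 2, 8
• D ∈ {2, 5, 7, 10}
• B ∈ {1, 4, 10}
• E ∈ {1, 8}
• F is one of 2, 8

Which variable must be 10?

B

F and I share exactly the 2 values {2, 8}; by pigeonhole those values go to them, so strike 2, 8 from C, D, E, G, H.
E must be 1 (only option left). So B can't be 1.
G's domain is down to {4}, so G = 4. Remove 4 from B.
So 10 goes to B.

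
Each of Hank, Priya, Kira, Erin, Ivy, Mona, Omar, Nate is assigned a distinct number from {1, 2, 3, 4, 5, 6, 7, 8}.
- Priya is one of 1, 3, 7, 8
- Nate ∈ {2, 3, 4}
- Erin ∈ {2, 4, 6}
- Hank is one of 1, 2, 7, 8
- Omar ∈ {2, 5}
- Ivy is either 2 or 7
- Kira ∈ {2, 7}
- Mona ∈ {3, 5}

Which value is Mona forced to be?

3

Among the 8 variables, 6 fits only Erin (and all 8 values in {1, 2, 3, 4, 5, 6, 7, 8} must be used), so Erin = 6.
The 7 still-open variables together cover exactly {1, 2, 3, 4, 5, 7, 8} — 7 values for 7 variables — and 4 appears only in Nate's list, so Nate = 4.
Kira and Ivy between them cover only {2, 7} — a naked pair. Remove those values from Hank, Priya, Omar.
That leaves Omar = 5. Remove 5 from Mona.
So Mona = 3.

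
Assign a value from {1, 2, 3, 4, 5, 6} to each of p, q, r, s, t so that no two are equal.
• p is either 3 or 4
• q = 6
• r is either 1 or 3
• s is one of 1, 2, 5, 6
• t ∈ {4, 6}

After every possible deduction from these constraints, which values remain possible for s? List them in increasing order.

2, 5

q must be 6 (only option left). Eliminate 6 elsewhere: s, t.
That leaves t = 4. Remove 4 from p.
That leaves p = 3. So r can't be 3.
r's domain is down to {1}, so r = 1. So s can't be 1.
No further eliminations apply; s can still be any of 2, 5.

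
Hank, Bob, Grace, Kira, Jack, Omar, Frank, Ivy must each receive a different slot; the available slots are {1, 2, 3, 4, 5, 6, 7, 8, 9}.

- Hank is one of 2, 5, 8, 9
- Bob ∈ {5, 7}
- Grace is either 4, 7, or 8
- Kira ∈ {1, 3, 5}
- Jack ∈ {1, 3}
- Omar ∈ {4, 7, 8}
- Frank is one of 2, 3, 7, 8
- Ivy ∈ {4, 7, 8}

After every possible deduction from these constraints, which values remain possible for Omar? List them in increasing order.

4, 7, 8

Among the 8 variables, 9 fits only Hank (and all 8 values in {1, 2, 3, 4, 5, 7, 8, 9} must be used), so Hank = 9.
Among the 7 still-open variables, 2 fits only Frank (and all 7 values in {1, 2, 3, 4, 5, 7, 8} must be used), so Frank = 2.
Grace, Omar, Ivy share exactly the 3 values {4, 7, 8}; by pigeonhole those values go to them, so strike 4, 7, 8 from Bob.
That leaves Bob = 5. Eliminate 5 elsewhere: Kira.
No further eliminations apply; Omar can still be any of 4, 7, 8.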